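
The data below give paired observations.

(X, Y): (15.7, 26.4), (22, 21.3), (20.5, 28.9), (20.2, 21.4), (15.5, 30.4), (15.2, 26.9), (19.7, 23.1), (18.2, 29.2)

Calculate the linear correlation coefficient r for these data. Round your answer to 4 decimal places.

n = 8, ΣX = 147, ΣY = 207.6, ΣX² = 2749.4, ΣY² = 5477.84, ΣXY = 3774.4
nΣXY − ΣXΣY = 30195.2 − 30517.2 = -322
nΣX² − (ΣX)² = 21995.2 − 21609 = 386.2; nΣY² − (ΣY)² = 43822.72 − 43097.76 = 724.96
r = -322 / √(386.2 × 724.96) = -322 / 529.1309 ≈ -0.6085

-0.6085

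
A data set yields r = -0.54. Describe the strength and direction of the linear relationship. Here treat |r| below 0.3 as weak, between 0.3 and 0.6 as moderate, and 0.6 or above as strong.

r = -0.54 < 0 so the relationship is negative.
|r| = 0.54, which falls in the moderate range.

moderate negative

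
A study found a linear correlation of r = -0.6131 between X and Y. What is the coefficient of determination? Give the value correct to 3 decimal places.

r² = (-0.6131)² = 0.376

0.376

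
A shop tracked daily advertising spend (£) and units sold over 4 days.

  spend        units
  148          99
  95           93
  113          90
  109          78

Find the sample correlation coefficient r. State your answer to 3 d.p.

0.518

n = 4, Σx = 465, Σy = 360, Σx² = 55579, Σy² = 32634, Σxy = 42159
nΣxy − ΣxΣy = 168636 − 167400 = 1236
nΣx² − (Σx)² = 222316 − 216225 = 6091; nΣy² − (Σy)² = 130536 − 129600 = 936
r = 1236 / √(6091 × 936) = 1236 / 2387.7136 ≈ 0.518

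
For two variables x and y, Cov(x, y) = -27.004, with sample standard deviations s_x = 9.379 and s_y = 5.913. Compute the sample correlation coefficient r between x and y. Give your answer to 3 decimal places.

-0.487

r = Cov(x,y) / (s_x · s_y) = -27.004 / (9.379 × 5.913)
  = -27.004 / 55.4580 ≈ -0.487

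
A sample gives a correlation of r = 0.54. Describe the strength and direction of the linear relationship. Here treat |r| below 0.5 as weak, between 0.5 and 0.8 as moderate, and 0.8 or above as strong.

r = 0.54 > 0 so the relationship is positive.
|r| = 0.54, which falls in the moderate range.

moderate positive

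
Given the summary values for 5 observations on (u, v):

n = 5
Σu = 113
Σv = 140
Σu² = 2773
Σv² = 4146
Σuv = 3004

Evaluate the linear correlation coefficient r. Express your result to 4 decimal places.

r = (nΣuv − ΣuΣv) / √[(nΣu² − (Σu)²)(nΣv² − (Σv)²)]
Numerator: 5×3004 − 113×140 = -800
Denominator: √[(13865 − 12769)(20730 − 19600)] = √[1096 × 1130] = 1112.8702
r = -800 / 1112.8702 ≈ -0.7189

-0.7189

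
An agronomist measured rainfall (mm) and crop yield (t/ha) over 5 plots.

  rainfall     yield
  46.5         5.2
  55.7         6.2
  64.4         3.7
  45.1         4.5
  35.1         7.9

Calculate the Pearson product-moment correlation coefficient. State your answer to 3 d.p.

-0.714

n = 5, Σx = 246.8, Σy = 27.5, Σx² = 12678.12, Σy² = 161.83, Σxy = 1305.66
nΣxy − ΣxΣy = 6528.3 − 6787 = -258.7
nΣx² − (Σx)² = 63390.6 − 60910.24 = 2480.36; nΣy² − (Σy)² = 809.15 − 756.25 = 52.9
r = -258.7 / √(2480.36 × 52.9) = -258.7 / 362.2307 ≈ -0.714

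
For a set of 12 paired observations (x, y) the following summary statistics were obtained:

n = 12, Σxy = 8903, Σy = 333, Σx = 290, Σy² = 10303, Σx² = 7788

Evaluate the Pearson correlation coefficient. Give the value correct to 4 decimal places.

0.9401

r = (nΣxy − ΣxΣy) / √[(nΣx² − (Σx)²)(nΣy² − (Σy)²)]
Numerator: 12×8903 − 290×333 = 10266
Denominator: √[(93456 − 84100)(123636 − 110889)] = √[9356 × 12747] = 10920.6654
r = 10266 / 10920.6654 ≈ 0.9401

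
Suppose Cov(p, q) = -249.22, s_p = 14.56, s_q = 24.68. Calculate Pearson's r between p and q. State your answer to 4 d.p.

r = Cov(p,q) / (s_p · s_q) = -249.22 / (14.56 × 24.68)
  = -249.22 / 359.3408 ≈ -0.6935

-0.6935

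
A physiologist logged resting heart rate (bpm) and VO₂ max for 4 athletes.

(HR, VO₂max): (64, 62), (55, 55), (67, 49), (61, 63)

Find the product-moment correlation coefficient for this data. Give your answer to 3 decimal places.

-0.216

n = 4, Σx = 247, Σy = 229, Σx² = 15331, Σy² = 13239, Σxy = 14119
nΣxy − ΣxΣy = 56476 − 56563 = -87
nΣx² − (Σx)² = 61324 − 61009 = 315; nΣy² − (Σy)² = 52956 − 52441 = 515
r = -87 / √(315 × 515) = -87 / 402.7716 ≈ -0.216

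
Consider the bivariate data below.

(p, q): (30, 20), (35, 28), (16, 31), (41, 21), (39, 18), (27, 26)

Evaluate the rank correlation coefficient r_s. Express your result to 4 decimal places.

-0.6000

Rank p: 3, 4, 1, 6, 5, 2
Rank q: 2, 5, 6, 3, 1, 4
d = rank(p) − rank(q): 1, -1, -5, 3, 4, -2; Σd² = 56
ρ = 1 − 6Σd² / [n(n²−1)] = 1 − 6×56 / (6×35) = 1 − 336/210 ≈ -0.6000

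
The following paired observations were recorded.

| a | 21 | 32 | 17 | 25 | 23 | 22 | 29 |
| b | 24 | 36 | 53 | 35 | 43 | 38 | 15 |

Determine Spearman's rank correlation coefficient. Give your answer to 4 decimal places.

Rank a: 2, 7, 1, 5, 4, 3, 6
Rank b: 2, 4, 7, 3, 6, 5, 1
d = rank(a) − rank(b): 0, 3, -6, 2, -2, -2, 5; Σd² = 82
ρ = 1 − 6Σd² / [n(n²−1)] = 1 − 6×82 / (7×48) = 1 − 492/336 ≈ -0.4643

-0.4643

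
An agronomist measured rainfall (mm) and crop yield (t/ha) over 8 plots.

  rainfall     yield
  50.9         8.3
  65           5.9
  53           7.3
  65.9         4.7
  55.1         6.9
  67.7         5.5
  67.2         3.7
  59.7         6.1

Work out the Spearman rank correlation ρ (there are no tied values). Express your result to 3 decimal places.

-0.929

Rank rainfall: 1, 5, 2, 6, 3, 8, 7, 4
Rank yield: 8, 4, 7, 2, 6, 3, 1, 5
d = rank(rainfall) − rank(yield): -7, 1, -5, 4, -3, 5, 6, -1; Σd² = 162
ρ = 1 − 6Σd² / [n(n²−1)] = 1 − 6×162 / (8×63) = 1 − 972/504 ≈ -0.929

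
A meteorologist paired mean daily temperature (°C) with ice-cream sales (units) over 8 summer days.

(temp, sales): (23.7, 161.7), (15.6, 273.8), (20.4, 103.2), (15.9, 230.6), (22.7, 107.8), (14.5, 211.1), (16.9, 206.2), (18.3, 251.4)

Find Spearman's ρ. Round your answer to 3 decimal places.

Rank temp: 8, 2, 6, 3, 7, 1, 4, 5
Rank sales: 3, 8, 1, 6, 2, 5, 4, 7
d = rank(temp) − rank(sales): 5, -6, 5, -3, 5, -4, 0, -2; Σd² = 140
ρ = 1 − 6Σd² / [n(n²−1)] = 1 − 6×140 / (8×63) = 1 − 840/504 ≈ -0.667

-0.667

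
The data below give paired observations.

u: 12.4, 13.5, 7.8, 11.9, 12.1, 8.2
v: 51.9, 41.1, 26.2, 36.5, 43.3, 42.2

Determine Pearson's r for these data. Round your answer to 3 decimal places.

0.573

n = 6, Σu = 65.9, Σv = 241.2, Σu² = 752.11, Σv² = 10057.24, Σuv = 2707.09
nΣuv − ΣuΣv = 16242.54 − 15895.08 = 347.46
nΣu² − (Σu)² = 4512.66 − 4342.81 = 169.85; nΣv² − (Σv)² = 60343.44 − 58177.44 = 2166
r = 347.46 / √(169.85 × 2166) = 347.46 / 606.5436 ≈ 0.573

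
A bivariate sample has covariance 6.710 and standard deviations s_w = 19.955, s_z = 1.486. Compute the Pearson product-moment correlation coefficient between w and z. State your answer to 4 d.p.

r = Cov(w,z) / (s_w · s_z) = 6.710 / (19.955 × 1.486)
  = 6.710 / 29.6531 ≈ 0.2263

0.2263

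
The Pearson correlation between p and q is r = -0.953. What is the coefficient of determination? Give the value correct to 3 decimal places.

0.908

r² = (-0.953)² = 0.908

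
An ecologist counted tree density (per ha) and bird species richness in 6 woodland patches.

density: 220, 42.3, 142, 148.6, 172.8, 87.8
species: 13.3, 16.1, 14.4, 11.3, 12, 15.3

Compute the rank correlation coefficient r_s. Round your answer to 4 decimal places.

Rank density: 6, 1, 3, 4, 5, 2
Rank species: 3, 6, 4, 1, 2, 5
d = rank(density) − rank(species): 3, -5, -1, 3, 3, -3; Σd² = 62
ρ = 1 − 6Σd² / [n(n²−1)] = 1 − 6×62 / (6×35) = 1 − 372/210 ≈ -0.7714

-0.7714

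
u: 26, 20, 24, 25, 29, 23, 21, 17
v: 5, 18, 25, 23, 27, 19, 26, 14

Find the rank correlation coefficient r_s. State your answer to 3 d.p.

0.333

Rank u: 7, 2, 5, 6, 8, 4, 3, 1
Rank v: 1, 3, 6, 5, 8, 4, 7, 2
d = rank(u) − rank(v): 6, -1, -1, 1, 0, 0, -4, -1; Σd² = 56
ρ = 1 − 6Σd² / [n(n²−1)] = 1 − 6×56 / (8×63) = 1 − 336/504 ≈ 0.333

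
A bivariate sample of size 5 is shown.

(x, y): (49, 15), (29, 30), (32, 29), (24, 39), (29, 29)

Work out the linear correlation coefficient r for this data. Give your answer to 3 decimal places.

-0.967

n = 5, Σx = 163, Σy = 142, Σx² = 5683, Σy² = 4328, Σxy = 4310
nΣxy − ΣxΣy = 21550 − 23146 = -1596
nΣx² − (Σx)² = 28415 − 26569 = 1846; nΣy² − (Σy)² = 21640 − 20164 = 1476
r = -1596 / √(1846 × 1476) = -1596 / 1650.6653 ≈ -0.967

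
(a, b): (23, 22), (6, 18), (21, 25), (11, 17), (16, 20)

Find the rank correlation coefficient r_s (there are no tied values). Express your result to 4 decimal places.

0.8000

Rank a: 5, 1, 4, 2, 3
Rank b: 4, 2, 5, 1, 3
d = rank(a) − rank(b): 1, -1, -1, 1, 0; Σd² = 4
ρ = 1 − 6Σd² / [n(n²−1)] = 1 − 6×4 / (5×24) = 1 − 24/120 ≈ 0.8000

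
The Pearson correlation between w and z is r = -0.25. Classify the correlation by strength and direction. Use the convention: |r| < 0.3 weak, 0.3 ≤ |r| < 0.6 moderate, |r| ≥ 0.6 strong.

r = -0.25 < 0 so the relationship is negative.
|r| = 0.25, which falls in the weak range.

weak negative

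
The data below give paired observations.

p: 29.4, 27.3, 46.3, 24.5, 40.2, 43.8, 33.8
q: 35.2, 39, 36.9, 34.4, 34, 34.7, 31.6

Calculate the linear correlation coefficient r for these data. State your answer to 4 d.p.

-0.0668

n = 7, Σp = 245.3, Σq = 245.8, Σp² = 9030.51, Σq² = 8663.66, Σpq = 8605.59
nΣpq − ΣpΣq = 60239.13 − 60294.74 = -55.61
nΣp² − (Σp)² = 63213.57 − 60172.09 = 3041.48; nΣq² − (Σq)² = 60645.62 − 60417.64 = 227.98
r = -55.61 / √(3041.48 × 227.98) = -55.61 / 832.7044 ≈ -0.0668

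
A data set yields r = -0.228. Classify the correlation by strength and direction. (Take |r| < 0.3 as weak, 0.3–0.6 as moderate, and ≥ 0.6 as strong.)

weak negative

r = -0.228 < 0 so the relationship is negative.
|r| = 0.228, which falls in the weak range.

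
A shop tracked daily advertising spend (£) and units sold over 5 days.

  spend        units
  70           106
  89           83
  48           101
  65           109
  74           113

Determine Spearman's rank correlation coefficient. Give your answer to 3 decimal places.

-0.100

Rank spend: 3, 5, 1, 2, 4
Rank units: 3, 1, 2, 4, 5
d = rank(spend) − rank(units): 0, 4, -1, -2, -1; Σd² = 22
ρ = 1 − 6Σd² / [n(n²−1)] = 1 − 6×22 / (5×24) = 1 − 132/120 ≈ -0.100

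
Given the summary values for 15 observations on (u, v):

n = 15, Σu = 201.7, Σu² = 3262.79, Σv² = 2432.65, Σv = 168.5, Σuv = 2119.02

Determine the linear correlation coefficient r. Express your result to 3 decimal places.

-0.269

r = (nΣuv − ΣuΣv) / √[(nΣu² − (Σu)²)(nΣv² − (Σv)²)]
Numerator: 15×2119.02 − 201.7×168.5 = -2201.15
Denominator: √[(48941.85 − 40682.89)(36489.75 − 28392.25)] = √[8258.96 × 8097.5] = 8177.8315
r = -2201.15 / 8177.8315 ≈ -0.269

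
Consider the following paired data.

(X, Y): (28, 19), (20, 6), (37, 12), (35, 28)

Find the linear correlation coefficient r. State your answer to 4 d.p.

0.5761

n = 4, ΣX = 120, ΣY = 65, ΣX² = 3778, ΣY² = 1325, ΣXY = 2076
nΣXY − ΣXΣY = 8304 − 7800 = 504
nΣX² − (ΣX)² = 15112 − 14400 = 712; nΣY² − (ΣY)² = 5300 − 4225 = 1075
r = 504 / √(712 × 1075) = 504 / 874.8714 ≈ 0.5761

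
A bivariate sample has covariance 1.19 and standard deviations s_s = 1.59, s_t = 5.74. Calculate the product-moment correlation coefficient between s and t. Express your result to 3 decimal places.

r = Cov(s,t) / (s_s · s_t) = 1.19 / (1.59 × 5.74)
  = 1.19 / 9.1266 ≈ 0.130

0.130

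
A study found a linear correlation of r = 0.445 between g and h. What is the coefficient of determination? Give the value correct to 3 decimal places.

0.198

r² = (0.445)² = 0.198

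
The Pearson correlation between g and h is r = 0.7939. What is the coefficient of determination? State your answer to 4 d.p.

r² = (0.7939)² = 0.6303

0.6303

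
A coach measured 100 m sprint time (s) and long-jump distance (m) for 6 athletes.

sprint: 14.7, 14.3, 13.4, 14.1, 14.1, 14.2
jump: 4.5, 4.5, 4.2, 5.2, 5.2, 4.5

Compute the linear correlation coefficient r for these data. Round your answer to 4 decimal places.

0.1968

n = 6, Σx = 84.8, Σy = 28.1, Σx² = 1199.4, Σy² = 132.47, Σxy = 397.32
nΣxy − ΣxΣy = 2383.92 − 2382.88 = 1.04
nΣx² − (Σx)² = 7196.4 − 7191.04 = 5.36; nΣy² − (Σy)² = 794.82 − 789.61 = 5.21
r = 1.04 / √(5.36 × 5.21) = 1.04 / 5.2845 ≈ 0.1968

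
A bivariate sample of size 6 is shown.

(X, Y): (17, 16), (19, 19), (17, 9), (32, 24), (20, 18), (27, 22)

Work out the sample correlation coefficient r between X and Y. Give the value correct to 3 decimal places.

n = 6, ΣX = 132, ΣY = 108, ΣX² = 3092, ΣY² = 2082, ΣXY = 2508
nΣXY − ΣXΣY = 15048 − 14256 = 792
nΣX² − (ΣX)² = 18552 − 17424 = 1128; nΣY² − (ΣY)² = 12492 − 11664 = 828
r = 792 / √(1128 × 828) = 792 / 966.4285 ≈ 0.820

0.820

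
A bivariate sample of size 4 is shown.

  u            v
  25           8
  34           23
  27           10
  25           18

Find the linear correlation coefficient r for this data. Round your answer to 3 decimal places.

0.722

n = 4, Σu = 111, Σv = 59, Σu² = 3135, Σv² = 1017, Σuv = 1702
nΣuv − ΣuΣv = 6808 − 6549 = 259
nΣu² − (Σu)² = 12540 − 12321 = 219; nΣv² − (Σv)² = 4068 − 3481 = 587
r = 259 / √(219 × 587) = 259 / 358.5429 ≈ 0.722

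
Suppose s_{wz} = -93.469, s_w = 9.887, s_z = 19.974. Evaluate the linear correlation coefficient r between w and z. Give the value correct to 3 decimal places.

r = Cov(w,z) / (s_w · s_z) = -93.469 / (9.887 × 19.974)
  = -93.469 / 197.4829 ≈ -0.473

-0.473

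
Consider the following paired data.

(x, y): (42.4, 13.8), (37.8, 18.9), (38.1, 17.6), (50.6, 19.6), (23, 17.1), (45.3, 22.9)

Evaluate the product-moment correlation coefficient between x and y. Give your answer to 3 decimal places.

n = 6, Σx = 237.2, Σy = 109.9, Σx² = 9819.66, Σy² = 2058.39, Σxy = 4392.53
nΣxy − ΣxΣy = 26355.18 − 26068.28 = 286.9
nΣx² − (Σx)² = 58917.96 − 56263.84 = 2654.12; nΣy² − (Σy)² = 12350.34 − 12078.01 = 272.33
r = 286.9 / √(2654.12 × 272.33) = 286.9 / 850.1744 ≈ 0.337

0.337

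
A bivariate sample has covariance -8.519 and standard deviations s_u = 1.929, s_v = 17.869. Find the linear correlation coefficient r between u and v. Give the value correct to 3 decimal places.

-0.247

r = Cov(u,v) / (s_u · s_v) = -8.519 / (1.929 × 17.869)
  = -8.519 / 34.4693 ≈ -0.247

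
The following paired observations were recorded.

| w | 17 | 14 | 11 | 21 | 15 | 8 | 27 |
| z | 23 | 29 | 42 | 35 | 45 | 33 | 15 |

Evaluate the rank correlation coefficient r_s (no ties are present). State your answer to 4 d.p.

-0.4286

Rank w: 5, 3, 2, 6, 4, 1, 7
Rank z: 2, 3, 6, 5, 7, 4, 1
d = rank(w) − rank(z): 3, 0, -4, 1, -3, -3, 6; Σd² = 80
ρ = 1 − 6Σd² / [n(n²−1)] = 1 − 6×80 / (7×48) = 1 − 480/336 ≈ -0.4286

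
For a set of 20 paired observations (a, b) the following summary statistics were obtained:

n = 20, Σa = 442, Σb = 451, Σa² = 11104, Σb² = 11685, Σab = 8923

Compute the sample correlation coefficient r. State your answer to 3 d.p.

-0.734

r = (nΣab − ΣaΣb) / √[(nΣa² − (Σa)²)(nΣb² − (Σb)²)]
Numerator: 20×8923 − 442×451 = -20882
Denominator: √[(222080 − 195364)(233700 − 203401)] = √[26716 × 30299] = 28451.1526
r = -20882 / 28451.1526 ≈ -0.734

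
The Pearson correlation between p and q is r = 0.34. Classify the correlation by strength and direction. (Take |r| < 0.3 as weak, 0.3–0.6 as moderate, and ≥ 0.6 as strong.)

moderate positive

r = 0.34 > 0 so the relationship is positive.
|r| = 0.34, which falls in the moderate range.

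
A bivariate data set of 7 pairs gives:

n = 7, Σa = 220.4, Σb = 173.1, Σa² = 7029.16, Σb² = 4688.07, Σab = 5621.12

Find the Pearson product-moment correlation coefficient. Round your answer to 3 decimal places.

0.894

r = (nΣab − ΣaΣb) / √[(nΣa² − (Σa)²)(nΣb² − (Σb)²)]
Numerator: 7×5621.12 − 220.4×173.1 = 1196.6
Denominator: √[(49204.12 − 48576.16)(32816.49 − 29963.61)] = √[627.96 × 2852.88] = 1338.4672
r = 1196.6 / 1338.4672 ≈ 0.894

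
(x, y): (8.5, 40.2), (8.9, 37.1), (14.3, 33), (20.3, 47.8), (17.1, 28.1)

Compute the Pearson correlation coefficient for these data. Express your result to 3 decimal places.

0.140

n = 5, Σx = 69.1, Σy = 186.2, Σx² = 1060.45, Σy² = 7155.9, Σxy = 2594.64
nΣxy − ΣxΣy = 12973.2 − 12866.42 = 106.78
nΣx² − (Σx)² = 5302.25 − 4774.81 = 527.44; nΣy² − (Σy)² = 35779.5 − 34670.44 = 1109.06
r = 106.78 / √(527.44 × 1109.06) = 106.78 / 764.8285 ≈ 0.140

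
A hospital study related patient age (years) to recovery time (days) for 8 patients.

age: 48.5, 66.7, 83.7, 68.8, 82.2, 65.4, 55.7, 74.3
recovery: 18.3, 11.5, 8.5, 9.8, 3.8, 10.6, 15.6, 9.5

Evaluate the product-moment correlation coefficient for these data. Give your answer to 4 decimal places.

-0.9348

n = 8, Σx = 545.3, Σy = 87.6, Σx² = 38197.25, Σy² = 1095.84, Σxy = 5620.66
nΣxy − ΣxΣy = 44965.28 − 47768.28 = -2803
nΣx² − (Σx)² = 305578 − 297352.09 = 8225.91; nΣy² − (Σy)² = 8766.72 − 7673.76 = 1092.96
r = -2803 / √(8225.91 × 1092.96) = -2803 / 2998.4314 ≈ -0.9348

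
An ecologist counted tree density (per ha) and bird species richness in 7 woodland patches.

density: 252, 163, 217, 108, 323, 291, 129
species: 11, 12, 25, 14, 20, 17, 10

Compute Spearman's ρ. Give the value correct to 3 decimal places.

0.464

Rank density: 5, 3, 4, 1, 7, 6, 2
Rank species: 2, 3, 7, 4, 6, 5, 1
d = rank(density) − rank(species): 3, 0, -3, -3, 1, 1, 1; Σd² = 30
ρ = 1 − 6Σd² / [n(n²−1)] = 1 − 6×30 / (7×48) = 1 − 180/336 ≈ 0.464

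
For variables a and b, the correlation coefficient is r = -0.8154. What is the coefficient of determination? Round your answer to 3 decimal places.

r² = (-0.8154)² = 0.665

0.665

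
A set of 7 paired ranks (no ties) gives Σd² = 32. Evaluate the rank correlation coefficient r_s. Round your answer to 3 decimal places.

ρ = 1 − 6Σd² / [n(n²−1)] = 1 − 6×32 / (7×48)
  = 1 − 192/336 = 1 − 0.5714 ≈ 0.429

0.429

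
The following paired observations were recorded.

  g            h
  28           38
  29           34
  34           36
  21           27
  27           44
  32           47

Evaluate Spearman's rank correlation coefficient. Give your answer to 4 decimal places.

0.3143

Rank g: 3, 4, 6, 1, 2, 5
Rank h: 4, 2, 3, 1, 5, 6
d = rank(g) − rank(h): -1, 2, 3, 0, -3, -1; Σd² = 24
ρ = 1 − 6Σd² / [n(n²−1)] = 1 − 6×24 / (6×35) = 1 − 144/210 ≈ 0.3143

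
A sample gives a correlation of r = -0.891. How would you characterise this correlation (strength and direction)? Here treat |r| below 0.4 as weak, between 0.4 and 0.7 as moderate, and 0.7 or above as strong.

strong negative

r = -0.891 < 0 so the relationship is negative.
|r| = 0.891, which falls in the strong range.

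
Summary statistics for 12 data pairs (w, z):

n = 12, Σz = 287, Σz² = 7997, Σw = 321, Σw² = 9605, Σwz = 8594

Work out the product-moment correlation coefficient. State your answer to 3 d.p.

r = (nΣwz − ΣwΣz) / √[(nΣw² − (Σw)²)(nΣz² − (Σz)²)]
Numerator: 12×8594 − 321×287 = 11001
Denominator: √[(115260 − 103041)(95964 − 82369)] = √[12219 × 13595] = 12888.6502
r = 11001 / 12888.6502 ≈ 0.854

0.854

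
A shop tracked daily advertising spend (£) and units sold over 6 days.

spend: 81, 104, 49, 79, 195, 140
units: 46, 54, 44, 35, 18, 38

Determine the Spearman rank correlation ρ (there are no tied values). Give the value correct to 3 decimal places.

Rank spend: 3, 4, 1, 2, 6, 5
Rank units: 5, 6, 4, 2, 1, 3
d = rank(spend) − rank(units): -2, -2, -3, 0, 5, 2; Σd² = 46
ρ = 1 − 6Σd² / [n(n²−1)] = 1 − 6×46 / (6×35) = 1 − 276/210 ≈ -0.314

-0.314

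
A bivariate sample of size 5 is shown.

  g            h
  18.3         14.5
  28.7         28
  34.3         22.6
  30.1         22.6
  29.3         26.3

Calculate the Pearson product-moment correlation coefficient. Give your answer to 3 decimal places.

n = 5, Σg = 140.7, Σh = 114, Σg² = 4099.57, Σh² = 2707.46, Σgh = 3294.98
nΣgh − ΣgΣh = 16474.9 − 16039.8 = 435.1
nΣg² − (Σg)² = 20497.85 − 19796.49 = 701.36; nΣh² − (Σh)² = 13537.3 − 12996 = 541.3
r = 435.1 / √(701.36 × 541.3) = 435.1 / 616.1543 ≈ 0.706

0.706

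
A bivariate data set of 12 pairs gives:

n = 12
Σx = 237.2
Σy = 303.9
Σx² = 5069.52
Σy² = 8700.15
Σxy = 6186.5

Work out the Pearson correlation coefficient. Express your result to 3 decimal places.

r = (nΣxy − ΣxΣy) / √[(nΣx² − (Σx)²)(nΣy² − (Σy)²)]
Numerator: 12×6186.5 − 237.2×303.9 = 2152.92
Denominator: √[(60834.24 − 56263.84)(104401.8 − 92355.21)] = √[4570.4 × 12046.59] = 7420.0900
r = 2152.92 / 7420.0900 ≈ 0.290

0.290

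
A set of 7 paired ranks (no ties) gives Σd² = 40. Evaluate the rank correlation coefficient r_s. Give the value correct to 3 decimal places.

0.286

ρ = 1 − 6Σd² / [n(n²−1)] = 1 − 6×40 / (7×48)
  = 1 − 240/336 = 1 − 0.7143 ≈ 0.286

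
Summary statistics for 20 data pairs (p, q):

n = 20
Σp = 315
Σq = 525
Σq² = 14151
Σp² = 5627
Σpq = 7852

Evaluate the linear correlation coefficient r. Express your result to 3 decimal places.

-0.840

r = (nΣpq − ΣpΣq) / √[(nΣp² − (Σp)²)(nΣq² − (Σq)²)]
Numerator: 20×7852 − 315×525 = -8335
Denominator: √[(112540 − 99225)(283020 − 275625)] = √[13315 × 7395] = 9922.9242
r = -8335 / 9922.9242 ≈ -0.840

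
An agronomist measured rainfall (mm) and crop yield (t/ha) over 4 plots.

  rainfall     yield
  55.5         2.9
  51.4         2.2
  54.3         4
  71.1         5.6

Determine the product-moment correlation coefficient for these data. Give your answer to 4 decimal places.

n = 4, Σx = 232.3, Σy = 14.7, Σx² = 13725.91, Σy² = 60.61, Σxy = 889.39
nΣxy − ΣxΣy = 3557.56 − 3414.81 = 142.75
nΣx² − (Σx)² = 54903.64 − 53963.29 = 940.35; nΣy² − (Σy)² = 242.44 − 216.09 = 26.35
r = 142.75 / √(940.35 × 26.35) = 142.75 / 157.4110 ≈ 0.9069

0.9069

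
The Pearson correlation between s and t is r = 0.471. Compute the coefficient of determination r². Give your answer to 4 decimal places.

r² = (0.471)² = 0.2218

0.2218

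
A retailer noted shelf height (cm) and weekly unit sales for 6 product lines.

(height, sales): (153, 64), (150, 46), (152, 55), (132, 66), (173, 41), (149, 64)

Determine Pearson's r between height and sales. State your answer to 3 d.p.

-0.743

n = 6, Σx = 909, Σy = 336, Σx² = 138567, Σy² = 19370, Σxy = 50393
nΣxy − ΣxΣy = 302358 − 305424 = -3066
nΣx² − (Σx)² = 831402 − 826281 = 5121; nΣy² − (Σy)² = 116220 − 112896 = 3324
r = -3066 / √(5121 × 3324) = -3066 / 4125.7974 ≈ -0.743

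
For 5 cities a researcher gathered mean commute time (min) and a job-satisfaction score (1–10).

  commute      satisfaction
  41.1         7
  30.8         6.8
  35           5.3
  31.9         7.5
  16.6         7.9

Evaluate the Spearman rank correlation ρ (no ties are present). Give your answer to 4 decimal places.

Rank commute: 5, 2, 4, 3, 1
Rank satisfaction: 3, 2, 1, 4, 5
d = rank(commute) − rank(satisfaction): 2, 0, 3, -1, -4; Σd² = 30
ρ = 1 − 6Σd² / [n(n²−1)] = 1 − 6×30 / (5×24) = 1 − 180/120 ≈ -0.5000

-0.5000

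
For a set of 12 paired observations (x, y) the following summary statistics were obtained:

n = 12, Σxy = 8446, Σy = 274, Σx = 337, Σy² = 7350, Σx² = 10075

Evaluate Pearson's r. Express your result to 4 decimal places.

r = (nΣxy − ΣxΣy) / √[(nΣx² − (Σx)²)(nΣy² − (Σy)²)]
Numerator: 12×8446 − 337×274 = 9014
Denominator: √[(120900 − 113569)(88200 − 75076)] = √[7331 × 13124] = 9808.7738
r = 9014 / 9808.7738 ≈ 0.9190

0.9190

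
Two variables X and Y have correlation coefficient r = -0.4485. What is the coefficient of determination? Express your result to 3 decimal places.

r² = (-0.4485)² = 0.201

0.201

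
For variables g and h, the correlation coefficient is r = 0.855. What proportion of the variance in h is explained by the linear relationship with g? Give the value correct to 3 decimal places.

r² = (0.855)² = 0.731

0.731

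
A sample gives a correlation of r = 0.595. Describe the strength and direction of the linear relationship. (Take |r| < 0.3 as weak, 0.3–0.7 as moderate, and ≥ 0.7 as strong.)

moderate positive

r = 0.595 > 0 so the relationship is positive.
|r| = 0.595, which falls in the moderate range.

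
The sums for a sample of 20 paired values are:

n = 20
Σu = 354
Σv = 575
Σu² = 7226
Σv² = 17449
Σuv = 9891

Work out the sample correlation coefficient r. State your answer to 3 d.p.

-0.305

r = (nΣuv − ΣuΣv) / √[(nΣu² − (Σu)²)(nΣv² − (Σv)²)]
Numerator: 20×9891 − 354×575 = -5730
Denominator: √[(144520 − 125316)(348980 − 330625)] = √[19204 × 18355] = 18774.7016
r = -5730 / 18774.7016 ≈ -0.305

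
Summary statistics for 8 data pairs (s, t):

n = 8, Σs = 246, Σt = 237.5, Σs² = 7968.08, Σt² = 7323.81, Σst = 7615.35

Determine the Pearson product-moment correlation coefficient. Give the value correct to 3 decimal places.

0.941

r = (nΣst − ΣsΣt) / √[(nΣs² − (Σs)²)(nΣt² − (Σt)²)]
Numerator: 8×7615.35 − 246×237.5 = 2497.8
Denominator: √[(63744.64 − 60516)(58590.48 − 56406.25)] = √[3228.64 × 2184.23] = 2655.5776
r = 2497.8 / 2655.5776 ≈ 0.941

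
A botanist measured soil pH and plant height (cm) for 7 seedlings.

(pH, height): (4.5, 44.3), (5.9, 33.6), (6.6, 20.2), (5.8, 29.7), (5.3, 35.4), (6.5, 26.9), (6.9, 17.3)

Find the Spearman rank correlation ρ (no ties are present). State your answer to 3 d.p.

-0.964

Rank pH: 1, 4, 6, 3, 2, 5, 7
Rank height: 7, 5, 2, 4, 6, 3, 1
d = rank(pH) − rank(height): -6, -1, 4, -1, -4, 2, 6; Σd² = 110
ρ = 1 − 6Σd² / [n(n²−1)] = 1 − 6×110 / (7×48) = 1 − 660/336 ≈ -0.964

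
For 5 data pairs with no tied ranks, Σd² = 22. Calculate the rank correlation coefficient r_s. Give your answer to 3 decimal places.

ρ = 1 − 6Σd² / [n(n²−1)] = 1 − 6×22 / (5×24)
  = 1 − 132/120 = 1 − 1.1000 ≈ -0.100

-0.100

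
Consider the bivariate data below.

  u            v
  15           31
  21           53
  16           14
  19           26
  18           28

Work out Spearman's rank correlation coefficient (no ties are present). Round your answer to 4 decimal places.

Rank u: 1, 5, 2, 4, 3
Rank v: 4, 5, 1, 2, 3
d = rank(u) − rank(v): -3, 0, 1, 2, 0; Σd² = 14
ρ = 1 − 6Σd² / [n(n²−1)] = 1 − 6×14 / (5×24) = 1 − 84/120 ≈ 0.3000

0.3000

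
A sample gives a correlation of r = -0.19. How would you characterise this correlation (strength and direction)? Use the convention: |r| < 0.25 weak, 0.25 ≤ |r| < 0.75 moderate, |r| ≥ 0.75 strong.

weak negative

r = -0.19 < 0 so the relationship is negative.
|r| = 0.19, which falls in the weak range.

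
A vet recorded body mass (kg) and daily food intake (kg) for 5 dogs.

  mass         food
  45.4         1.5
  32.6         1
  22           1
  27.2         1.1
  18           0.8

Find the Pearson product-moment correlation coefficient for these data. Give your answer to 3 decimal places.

0.924

n = 5, Σx = 145.2, Σy = 5.4, Σx² = 4671.76, Σy² = 6.1, Σxy = 167.02
nΣxy − ΣxΣy = 835.1 − 784.08 = 51.02
nΣx² − (Σx)² = 23358.8 − 21083.04 = 2275.76; nΣy² − (Σy)² = 30.5 − 29.16 = 1.34
r = 51.02 / √(2275.76 × 1.34) = 51.02 / 55.2224 ≈ 0.924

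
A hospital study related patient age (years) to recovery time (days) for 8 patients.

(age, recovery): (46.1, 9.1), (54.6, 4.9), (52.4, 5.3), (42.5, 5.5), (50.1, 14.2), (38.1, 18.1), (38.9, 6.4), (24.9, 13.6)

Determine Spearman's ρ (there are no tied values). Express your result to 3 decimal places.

Rank age: 5, 8, 7, 4, 6, 2, 3, 1
Rank recovery: 5, 1, 2, 3, 7, 8, 4, 6
d = rank(age) − rank(recovery): 0, 7, 5, 1, -1, -6, -1, -5; Σd² = 138
ρ = 1 − 6Σd² / [n(n²−1)] = 1 − 6×138 / (8×63) = 1 − 828/504 ≈ -0.643

-0.643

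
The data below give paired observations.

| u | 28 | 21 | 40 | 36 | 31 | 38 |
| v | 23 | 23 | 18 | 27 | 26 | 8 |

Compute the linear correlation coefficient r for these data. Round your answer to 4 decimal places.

n = 6, Σu = 194, Σv = 125, Σu² = 6526, Σv² = 2851, Σuv = 3929
nΣuv − ΣuΣv = 23574 − 24250 = -676
nΣu² − (Σu)² = 39156 − 37636 = 1520; nΣv² − (Σv)² = 17106 − 15625 = 1481
r = -676 / √(1520 × 1481) = -676 / 1500.3733 ≈ -0.4506

-0.4506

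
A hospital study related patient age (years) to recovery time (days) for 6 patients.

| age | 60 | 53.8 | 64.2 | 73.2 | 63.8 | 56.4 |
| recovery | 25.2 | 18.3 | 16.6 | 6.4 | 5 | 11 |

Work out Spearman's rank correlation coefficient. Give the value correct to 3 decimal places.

-0.486

Rank age: 3, 1, 5, 6, 4, 2
Rank recovery: 6, 5, 4, 2, 1, 3
d = rank(age) − rank(recovery): -3, -4, 1, 4, 3, -1; Σd² = 52
ρ = 1 − 6Σd² / [n(n²−1)] = 1 − 6×52 / (6×35) = 1 − 312/210 ≈ -0.486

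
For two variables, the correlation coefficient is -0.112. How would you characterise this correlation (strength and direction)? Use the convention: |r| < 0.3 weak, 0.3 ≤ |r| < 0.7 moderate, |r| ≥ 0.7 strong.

r = -0.112 < 0 so the relationship is negative.
|r| = 0.112, which falls in the weak range.

weak negative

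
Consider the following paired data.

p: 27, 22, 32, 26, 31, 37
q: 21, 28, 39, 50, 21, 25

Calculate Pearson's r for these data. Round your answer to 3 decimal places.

n = 6, Σp = 175, Σq = 184, Σp² = 5243, Σq² = 6312, Σpq = 5307
nΣpq − ΣpΣq = 31842 − 32200 = -358
nΣp² − (Σp)² = 31458 − 30625 = 833; nΣq² − (Σq)² = 37872 − 33856 = 4016
r = -358 / √(833 × 4016) = -358 / 1829.0238 ≈ -0.196

-0.196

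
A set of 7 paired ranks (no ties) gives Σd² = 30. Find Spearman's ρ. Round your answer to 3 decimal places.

ρ = 1 − 6Σd² / [n(n²−1)] = 1 − 6×30 / (7×48)
  = 1 − 180/336 = 1 − 0.5357 ≈ 0.464

0.464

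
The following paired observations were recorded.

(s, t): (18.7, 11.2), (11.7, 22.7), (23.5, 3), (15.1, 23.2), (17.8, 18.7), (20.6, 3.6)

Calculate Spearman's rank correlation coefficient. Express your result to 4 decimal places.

Rank s: 4, 1, 6, 2, 3, 5
Rank t: 3, 5, 1, 6, 4, 2
d = rank(s) − rank(t): 1, -4, 5, -4, -1, 3; Σd² = 68
ρ = 1 − 6Σd² / [n(n²−1)] = 1 − 6×68 / (6×35) = 1 − 408/210 ≈ -0.9429

-0.9429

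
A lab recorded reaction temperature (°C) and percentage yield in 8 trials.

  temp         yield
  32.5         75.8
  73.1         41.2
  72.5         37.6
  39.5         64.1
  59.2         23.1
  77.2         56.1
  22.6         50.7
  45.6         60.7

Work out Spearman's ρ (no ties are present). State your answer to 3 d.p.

-0.452

Rank temp: 2, 7, 6, 3, 5, 8, 1, 4
Rank yield: 8, 3, 2, 7, 1, 5, 4, 6
d = rank(temp) − rank(yield): -6, 4, 4, -4, 4, 3, -3, -2; Σd² = 122
ρ = 1 − 6Σd² / [n(n²−1)] = 1 − 6×122 / (8×63) = 1 − 732/504 ≈ -0.452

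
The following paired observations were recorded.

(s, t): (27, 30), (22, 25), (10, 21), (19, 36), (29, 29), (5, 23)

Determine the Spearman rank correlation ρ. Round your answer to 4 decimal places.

Rank s: 5, 4, 2, 3, 6, 1
Rank t: 5, 3, 1, 6, 4, 2
d = rank(s) − rank(t): 0, 1, 1, -3, 2, -1; Σd² = 16
ρ = 1 − 6Σd² / [n(n²−1)] = 1 − 6×16 / (6×35) = 1 − 96/210 ≈ 0.5429

0.5429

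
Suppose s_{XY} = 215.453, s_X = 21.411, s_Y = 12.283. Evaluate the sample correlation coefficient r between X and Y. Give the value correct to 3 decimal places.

r = Cov(X,Y) / (s_X · s_Y) = 215.453 / (21.411 × 12.283)
  = 215.453 / 262.9913 ≈ 0.819

0.819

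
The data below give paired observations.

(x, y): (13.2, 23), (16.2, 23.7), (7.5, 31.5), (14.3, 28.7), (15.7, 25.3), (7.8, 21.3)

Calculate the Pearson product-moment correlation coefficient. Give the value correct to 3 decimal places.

-0.183

n = 6, Σx = 74.7, Σy = 153.5, Σx² = 1004.75, Σy² = 4000.41, Σxy = 1897.55
nΣxy − ΣxΣy = 11385.3 − 11466.45 = -81.15
nΣx² − (Σx)² = 6028.5 − 5580.09 = 448.41; nΣy² − (Σy)² = 24002.46 − 23562.25 = 440.21
r = -81.15 / √(448.41 × 440.21) = -81.15 / 444.2911 ≈ -0.183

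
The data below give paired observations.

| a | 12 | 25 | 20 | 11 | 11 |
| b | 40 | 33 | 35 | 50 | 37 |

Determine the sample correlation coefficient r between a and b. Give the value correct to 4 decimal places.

n = 5, Σa = 79, Σb = 195, Σa² = 1411, Σb² = 7783, Σab = 2962
nΣab − ΣaΣb = 14810 − 15405 = -595
nΣa² − (Σa)² = 7055 − 6241 = 814; nΣb² − (Σb)² = 38915 − 38025 = 890
r = -595 / √(814 × 890) = -595 / 851.1522 ≈ -0.6991

-0.6991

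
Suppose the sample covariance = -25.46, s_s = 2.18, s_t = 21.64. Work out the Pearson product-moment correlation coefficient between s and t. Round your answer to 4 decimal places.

r = Cov(s,t) / (s_s · s_t) = -25.46 / (2.18 × 21.64)
  = -25.46 / 47.1752 ≈ -0.5397

-0.5397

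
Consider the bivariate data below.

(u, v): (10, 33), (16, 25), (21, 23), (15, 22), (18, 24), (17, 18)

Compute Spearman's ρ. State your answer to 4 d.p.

Rank u: 1, 3, 6, 2, 5, 4
Rank v: 6, 5, 3, 2, 4, 1
d = rank(u) − rank(v): -5, -2, 3, 0, 1, 3; Σd² = 48
ρ = 1 − 6Σd² / [n(n²−1)] = 1 − 6×48 / (6×35) = 1 − 288/210 ≈ -0.3714

-0.3714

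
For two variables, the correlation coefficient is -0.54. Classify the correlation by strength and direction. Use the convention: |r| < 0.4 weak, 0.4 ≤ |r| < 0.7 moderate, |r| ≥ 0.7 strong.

r = -0.54 < 0 so the relationship is negative.
|r| = 0.54, which falls in the moderate range.

moderate negative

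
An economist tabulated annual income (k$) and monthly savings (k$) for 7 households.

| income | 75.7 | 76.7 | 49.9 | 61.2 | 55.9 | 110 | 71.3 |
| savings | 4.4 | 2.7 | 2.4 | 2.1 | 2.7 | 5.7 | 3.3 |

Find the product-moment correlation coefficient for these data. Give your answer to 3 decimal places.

n = 7, Σx = 500.7, Σy = 23.3, Σx² = 38157.33, Σy² = 87.49, Σxy = 1801.67
nΣxy − ΣxΣy = 12611.69 − 11666.31 = 945.38
nΣx² − (Σx)² = 267101.31 − 250700.49 = 16400.82; nΣy² − (Σy)² = 612.43 − 542.89 = 69.54
r = 945.38 / √(16400.82 × 69.54) = 945.38 / 1067.9480 ≈ 0.885

0.885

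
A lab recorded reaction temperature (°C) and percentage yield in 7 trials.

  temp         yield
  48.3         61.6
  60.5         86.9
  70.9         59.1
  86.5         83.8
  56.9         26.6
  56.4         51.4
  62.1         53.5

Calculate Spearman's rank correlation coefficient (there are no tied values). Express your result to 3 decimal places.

Rank temp: 1, 4, 6, 7, 3, 2, 5
Rank yield: 5, 7, 4, 6, 1, 2, 3
d = rank(temp) − rank(yield): -4, -3, 2, 1, 2, 0, 2; Σd² = 38
ρ = 1 − 6Σd² / [n(n²−1)] = 1 − 6×38 / (7×48) = 1 − 228/336 ≈ 0.321

0.321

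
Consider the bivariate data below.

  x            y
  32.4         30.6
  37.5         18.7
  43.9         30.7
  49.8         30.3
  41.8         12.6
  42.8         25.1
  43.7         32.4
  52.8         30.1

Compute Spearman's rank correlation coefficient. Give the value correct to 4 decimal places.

0.2857

Rank x: 1, 2, 6, 7, 3, 4, 5, 8
Rank y: 6, 2, 7, 5, 1, 3, 8, 4
d = rank(x) − rank(y): -5, 0, -1, 2, 2, 1, -3, 4; Σd² = 60
ρ = 1 − 6Σd² / [n(n²−1)] = 1 − 6×60 / (8×63) = 1 − 360/504 ≈ 0.2857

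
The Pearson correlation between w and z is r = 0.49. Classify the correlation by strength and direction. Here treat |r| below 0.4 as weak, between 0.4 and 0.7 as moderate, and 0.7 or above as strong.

moderate positive

r = 0.49 > 0 so the relationship is positive.
|r| = 0.49, which falls in the moderate range.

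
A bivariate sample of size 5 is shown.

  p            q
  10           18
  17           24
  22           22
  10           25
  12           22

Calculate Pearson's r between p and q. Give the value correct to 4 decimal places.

0.1751

n = 5, Σp = 71, Σq = 111, Σp² = 1117, Σq² = 2493, Σpq = 1586
nΣpq − ΣpΣq = 7930 − 7881 = 49
nΣp² − (Σp)² = 5585 − 5041 = 544; nΣq² − (Σq)² = 12465 − 12321 = 144
r = 49 / √(544 × 144) = 49 / 279.8857 ≈ 0.1751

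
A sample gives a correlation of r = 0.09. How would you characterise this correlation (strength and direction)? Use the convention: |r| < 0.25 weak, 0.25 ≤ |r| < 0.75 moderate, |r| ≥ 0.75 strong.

r = 0.09 > 0 so the relationship is positive.
|r| = 0.09, which falls in the weak range.

weak positive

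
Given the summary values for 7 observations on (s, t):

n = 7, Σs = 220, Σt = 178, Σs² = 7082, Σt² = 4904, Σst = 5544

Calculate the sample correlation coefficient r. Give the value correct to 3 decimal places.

r = (nΣst − ΣsΣt) / √[(nΣs² − (Σs)²)(nΣt² − (Σt)²)]
Numerator: 7×5544 − 220×178 = -352
Denominator: √[(49574 − 48400)(34328 − 31684)] = √[1174 × 2644] = 1761.8331
r = -352 / 1761.8331 ≈ -0.200

-0.200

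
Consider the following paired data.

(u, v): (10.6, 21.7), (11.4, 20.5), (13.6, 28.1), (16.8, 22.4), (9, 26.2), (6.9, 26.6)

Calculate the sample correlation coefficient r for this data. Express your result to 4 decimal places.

n = 6, Σu = 68.3, Σv = 145.5, Σu² = 838.13, Σv² = 3576.51, Σuv = 1641.54
nΣuv − ΣuΣv = 9849.24 − 9937.65 = -88.41
nΣu² − (Σu)² = 5028.78 − 4664.89 = 363.89; nΣv² − (Σv)² = 21459.06 − 21170.25 = 288.81
r = -88.41 / √(363.89 × 288.81) = -88.41 / 324.1837 ≈ -0.2727

-0.2727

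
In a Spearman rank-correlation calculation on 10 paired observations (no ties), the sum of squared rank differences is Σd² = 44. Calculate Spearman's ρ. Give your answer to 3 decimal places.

ρ = 1 − 6Σd² / [n(n²−1)] = 1 − 6×44 / (10×99)
  = 1 − 264/990 = 1 − 0.2667 ≈ 0.733

0.733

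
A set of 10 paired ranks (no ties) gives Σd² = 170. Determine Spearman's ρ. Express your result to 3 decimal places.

ρ = 1 − 6Σd² / [n(n²−1)] = 1 − 6×170 / (10×99)
  = 1 − 1020/990 = 1 − 1.0303 ≈ -0.030

-0.030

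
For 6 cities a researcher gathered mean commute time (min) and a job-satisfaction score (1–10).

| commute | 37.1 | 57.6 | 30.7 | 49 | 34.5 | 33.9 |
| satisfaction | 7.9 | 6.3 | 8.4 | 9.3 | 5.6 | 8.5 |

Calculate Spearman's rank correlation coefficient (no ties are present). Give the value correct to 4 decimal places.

-0.1429

Rank commute: 4, 6, 1, 5, 3, 2
Rank satisfaction: 3, 2, 4, 6, 1, 5
d = rank(commute) − rank(satisfaction): 1, 4, -3, -1, 2, -3; Σd² = 40
ρ = 1 − 6Σd² / [n(n²−1)] = 1 − 6×40 / (6×35) = 1 − 240/210 ≈ -0.1429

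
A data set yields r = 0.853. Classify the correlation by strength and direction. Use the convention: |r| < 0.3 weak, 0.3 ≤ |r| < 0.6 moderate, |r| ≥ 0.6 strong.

r = 0.853 > 0 so the relationship is positive.
|r| = 0.853, which falls in the strong range.

strong positive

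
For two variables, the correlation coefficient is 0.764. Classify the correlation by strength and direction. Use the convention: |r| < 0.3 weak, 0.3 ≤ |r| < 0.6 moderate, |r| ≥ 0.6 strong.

r = 0.764 > 0 so the relationship is positive.
|r| = 0.764, which falls in the strong range.

strong positive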